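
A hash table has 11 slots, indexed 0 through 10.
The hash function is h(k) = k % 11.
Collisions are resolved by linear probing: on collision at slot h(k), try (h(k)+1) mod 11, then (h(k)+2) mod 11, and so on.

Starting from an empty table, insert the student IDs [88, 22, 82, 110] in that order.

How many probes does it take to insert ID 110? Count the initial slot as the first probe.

3

Insert 88: h=0, slot 0 empty → index 0.
Insert 22: h=0, slot 0 occupied → index 1.
Insert 82: h=5, slot 5 empty → index 5.
Insert 110: h=0, slots 0,1 occupied → index 2.
Table: [88, 22, 110, -, -, 82, -, -, -, -, -]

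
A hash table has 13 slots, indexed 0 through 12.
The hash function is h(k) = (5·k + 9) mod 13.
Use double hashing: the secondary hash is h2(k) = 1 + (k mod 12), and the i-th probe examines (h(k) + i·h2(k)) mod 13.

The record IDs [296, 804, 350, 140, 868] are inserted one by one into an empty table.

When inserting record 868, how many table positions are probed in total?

296 hashes to 7; slot 7 is free → place at 7.
804 hashes to 12; slot 12 is free → place at 12.
350 hashes to 4; slot 4 is free → place at 4.
140 hashes to 7, h2=9; 7 taken → place at 3.
868 hashes to 7, h2=5; 7,12,4 taken → place at 9.
Table: [—, —, —, 140, 350, —, —, 296, —, 868, —, —, 804]

4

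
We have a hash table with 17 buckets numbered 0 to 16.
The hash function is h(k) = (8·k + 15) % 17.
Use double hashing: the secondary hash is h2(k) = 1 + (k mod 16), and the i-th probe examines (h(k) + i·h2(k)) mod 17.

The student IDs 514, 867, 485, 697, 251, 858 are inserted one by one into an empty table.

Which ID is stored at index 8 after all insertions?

Insert 514: h=13, slot 13 empty -> index 13.
Insert 867: h=15, slot 15 empty -> index 15.
Insert 485: h=2, slot 2 empty -> index 2.
Insert 697: h=15, h2=10, slot 15 occupied -> index 8.
Insert 251: h=0, slot 0 empty -> index 0.
Insert 858: h=11, slot 11 empty -> index 11.
Table: [251, _, 485, _, _, _, _, _, 697, _, _, 858, _, 514, _, 867, _]

697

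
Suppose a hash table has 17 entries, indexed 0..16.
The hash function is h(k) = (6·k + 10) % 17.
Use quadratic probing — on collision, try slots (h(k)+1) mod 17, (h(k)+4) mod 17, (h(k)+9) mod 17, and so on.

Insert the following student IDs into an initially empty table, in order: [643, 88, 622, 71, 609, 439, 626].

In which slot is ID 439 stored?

13

643: h=9 → slot 9
88: h=11 → slot 11
622: h=2 → slot 2
71: h=11, probe 11,12 → slot 12
609: h=9, probe 9,10 → slot 10
439: h=9, probe 9,10,13 → slot 13
626: h=9, probe 9,10,13,1 → slot 1
Table: [∅, 626, 622, ∅, ∅, ∅, ∅, ∅, ∅, 643, 609, 88, 71, 439, ∅, ∅, ∅]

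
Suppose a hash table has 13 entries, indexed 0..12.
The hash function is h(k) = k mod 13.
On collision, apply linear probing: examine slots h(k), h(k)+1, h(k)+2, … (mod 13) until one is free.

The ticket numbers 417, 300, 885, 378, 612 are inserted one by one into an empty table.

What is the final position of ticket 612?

5

417: h=1 => slot 1
300: h=1, probe 1,2 => slot 2
885: h=1, probe 1,2,3 => slot 3
378: h=1, probe 1,2,3,4 => slot 4
612: h=1, probe 1,2,3,4,5 => slot 5
Table: [_, 417, 300, 885, 378, 612, _, _, _, _, _, _, _]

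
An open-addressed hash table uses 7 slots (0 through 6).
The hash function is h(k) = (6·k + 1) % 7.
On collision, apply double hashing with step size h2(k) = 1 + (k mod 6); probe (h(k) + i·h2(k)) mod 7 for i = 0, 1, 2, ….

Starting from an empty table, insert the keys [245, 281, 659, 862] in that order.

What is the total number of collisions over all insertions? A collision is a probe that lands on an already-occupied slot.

245 hashes to 1; slot 1 is free → place at 1.
281 hashes to 0; slot 0 is free → place at 0.
659 hashes to 0, h2=6; 0 taken → place at 6.
862 hashes to 0, h2=5; 0 taken → place at 5.
Table: [281, 245, —, —, —, 862, 659]

2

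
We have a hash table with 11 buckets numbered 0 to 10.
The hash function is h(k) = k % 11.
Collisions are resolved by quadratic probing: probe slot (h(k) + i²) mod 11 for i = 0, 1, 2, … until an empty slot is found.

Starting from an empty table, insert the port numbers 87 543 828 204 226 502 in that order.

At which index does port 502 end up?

87 hashes to 10; slot 10 is free -> place at 10.
543 hashes to 4; slot 4 is free -> place at 4.
828 hashes to 3; slot 3 is free -> place at 3.
204 hashes to 6; slot 6 is free -> place at 6.
226 hashes to 6; 6 taken -> place at 7.
502 hashes to 7; 7 taken -> place at 8.
Table: [-, -, -, 828, 543, -, 204, 226, 502, -, 87]

8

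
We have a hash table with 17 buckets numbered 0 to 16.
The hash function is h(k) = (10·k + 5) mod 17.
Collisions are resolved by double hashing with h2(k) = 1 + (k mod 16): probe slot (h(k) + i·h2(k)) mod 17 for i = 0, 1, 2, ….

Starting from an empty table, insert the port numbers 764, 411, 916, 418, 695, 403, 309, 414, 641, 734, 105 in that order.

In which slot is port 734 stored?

764 hashes to 12; slot 12 is free → place at 12.
411 hashes to 1; slot 1 is free → place at 1.
916 hashes to 2; slot 2 is free → place at 2.
418 hashes to 3; slot 3 is free → place at 3.
695 hashes to 2, h2=8; 2 taken → place at 10.
403 hashes to 6; slot 6 is free → place at 6.
309 hashes to 1, h2=6; 1 taken → place at 7.
414 hashes to 14; slot 14 is free → place at 14.
641 hashes to 6, h2=2; 6 taken → place at 8.
734 hashes to 1, h2=15; 1 taken → place at 16.
105 hashes to 1, h2=10; 1 taken → place at 11.
Table: [∅, 411, 916, 418, ∅, ∅, 403, 309, 641, ∅, 695, 105, 764, ∅, 414, ∅, 734]

16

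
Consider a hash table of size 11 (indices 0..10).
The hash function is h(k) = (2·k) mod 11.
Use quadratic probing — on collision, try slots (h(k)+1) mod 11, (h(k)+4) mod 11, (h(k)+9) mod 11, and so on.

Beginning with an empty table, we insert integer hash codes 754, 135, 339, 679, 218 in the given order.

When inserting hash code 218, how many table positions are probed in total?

2

754 hashes to 1; slot 1 is free -> place at 1.
135 hashes to 6; slot 6 is free -> place at 6.
339 hashes to 7; slot 7 is free -> place at 7.
679 hashes to 5; slot 5 is free -> place at 5.
218 hashes to 7; 7 taken -> place at 8.
Table: [-, 754, -, -, -, 679, 135, 339, 218, -, -]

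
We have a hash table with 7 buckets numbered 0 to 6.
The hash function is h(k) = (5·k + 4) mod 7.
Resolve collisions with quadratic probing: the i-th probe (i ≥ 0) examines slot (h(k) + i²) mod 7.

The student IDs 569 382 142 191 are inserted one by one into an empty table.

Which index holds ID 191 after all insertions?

Insert 569: h=0, slot 0 empty → index 0.
Insert 382: h=3, slot 3 empty → index 3.
Insert 142: h=0, slot 0 occupied → index 1.
Insert 191: h=0, slots 0,1 occupied → index 4.
Table: [569, 142, _, 382, 191, _, _]

4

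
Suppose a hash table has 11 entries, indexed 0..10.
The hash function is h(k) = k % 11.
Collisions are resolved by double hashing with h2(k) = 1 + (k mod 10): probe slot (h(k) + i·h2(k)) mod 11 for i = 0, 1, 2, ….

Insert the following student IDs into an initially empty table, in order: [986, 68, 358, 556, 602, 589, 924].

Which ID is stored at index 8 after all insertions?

602

986 hashes to 7; slot 7 is free => place at 7.
68 hashes to 2; slot 2 is free => place at 2.
358 hashes to 6; slot 6 is free => place at 6.
556 hashes to 6, h2=7; 6,2 taken => place at 9.
602 hashes to 8; slot 8 is free => place at 8.
589 hashes to 6, h2=10; 6 taken => place at 5.
924 hashes to 0; slot 0 is free => place at 0.
Table: [924, _, 68, _, _, 589, 358, 986, 602, 556, _]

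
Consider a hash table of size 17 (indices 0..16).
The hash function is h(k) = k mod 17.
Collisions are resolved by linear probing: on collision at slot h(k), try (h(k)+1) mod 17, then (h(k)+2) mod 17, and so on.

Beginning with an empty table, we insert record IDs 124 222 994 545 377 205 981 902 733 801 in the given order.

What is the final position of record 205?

4

Insert 124: h=5, slot 5 empty → index 5.
Insert 222: h=1, slot 1 empty → index 1.
Insert 994: h=8, slot 8 empty → index 8.
Insert 545: h=1, slot 1 occupied → index 2.
Insert 377: h=3, slot 3 empty → index 3.
Insert 205: h=1, slots 1,2,3 occupied → index 4.
Insert 981: h=12, slot 12 empty → index 12.
Insert 902: h=1, slots 1,2,3,4,5 occupied → index 6.
Insert 733: h=2, slots 2,3,4,5,6 occupied → index 7.
Insert 801: h=2, slots 2,3,4,5,6,7,8 occupied → index 9.
Table: [—, 222, 545, 377, 205, 124, 902, 733, 994, 801, —, —, 981, —, —, —, —]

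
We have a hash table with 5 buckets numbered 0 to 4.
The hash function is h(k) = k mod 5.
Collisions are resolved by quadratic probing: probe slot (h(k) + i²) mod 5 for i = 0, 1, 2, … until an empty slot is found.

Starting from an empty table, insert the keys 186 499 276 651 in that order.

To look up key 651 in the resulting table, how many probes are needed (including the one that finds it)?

3

186 hashes to 1; slot 1 is free -> place at 1.
499 hashes to 4; slot 4 is free -> place at 4.
276 hashes to 1; 1 taken -> place at 2.
651 hashes to 1; 1,2 taken -> place at 0.
Table: [651, 186, 276, ∅, 499]
Lookup 651: h=1, probe 1,2,0 → found at 0.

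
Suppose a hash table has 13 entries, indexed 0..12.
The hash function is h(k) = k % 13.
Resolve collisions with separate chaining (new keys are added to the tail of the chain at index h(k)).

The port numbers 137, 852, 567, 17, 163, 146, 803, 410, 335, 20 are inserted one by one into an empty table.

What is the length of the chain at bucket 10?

Insert 137: h=7, bucket 7 empty → new chain.
Insert 852: h=7, bucket 7 nonempty → append to chain.
Insert 567: h=8, bucket 8 empty → new chain.
Insert 17: h=4, bucket 4 empty → new chain.
Insert 163: h=7, bucket 7 nonempty → append to chain.
Insert 146: h=3, bucket 3 empty → new chain.
Insert 803: h=10, bucket 10 empty → new chain.
Insert 410: h=7, bucket 7 nonempty → append to chain.
Insert 335: h=10, bucket 10 nonempty → append to chain.
Insert 20: h=7, bucket 7 nonempty → append to chain.
Final buckets:
0: ∅
1: ∅
2: ∅
3: 146
4: 17
5: ∅
6: ∅
7: 137 -> 852 -> 163 -> 410 -> 20
8: 567
9: ∅
10: 803 -> 335
11: ∅
12: ∅

2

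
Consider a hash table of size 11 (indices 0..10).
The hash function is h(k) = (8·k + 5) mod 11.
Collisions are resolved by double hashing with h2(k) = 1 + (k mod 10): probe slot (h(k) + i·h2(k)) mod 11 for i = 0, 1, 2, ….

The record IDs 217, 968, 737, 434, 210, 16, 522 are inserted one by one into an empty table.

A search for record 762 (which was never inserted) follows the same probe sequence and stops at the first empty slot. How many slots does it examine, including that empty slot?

2

217 hashes to 3; slot 3 is free => place at 3.
968 hashes to 5; slot 5 is free => place at 5.
737 hashes to 5, h2=8; 5 taken => place at 2.
434 hashes to 1; slot 1 is free => place at 1.
210 hashes to 2, h2=1; 2,3 taken => place at 4.
16 hashes to 1, h2=7; 1 taken => place at 8.
522 hashes to 1, h2=3; 1,4 taken => place at 7.
Table: [—, 434, 737, 217, 210, 968, —, 522, 16, —, —]
Lookup 762: h=7, h2=3, probe 7,10 → slot 10 empty, not found.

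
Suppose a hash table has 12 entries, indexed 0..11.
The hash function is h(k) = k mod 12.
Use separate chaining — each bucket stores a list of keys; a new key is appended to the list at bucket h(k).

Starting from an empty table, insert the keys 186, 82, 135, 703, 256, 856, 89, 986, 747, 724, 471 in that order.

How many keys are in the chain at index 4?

Insert 186: h=6, bucket 6 empty → new chain.
Insert 82: h=10, bucket 10 empty → new chain.
Insert 135: h=3, bucket 3 empty → new chain.
Insert 703: h=7, bucket 7 empty → new chain.
Insert 256: h=4, bucket 4 empty → new chain.
Insert 856: h=4, bucket 4 nonempty → append to chain.
Insert 89: h=5, bucket 5 empty → new chain.
Insert 986: h=2, bucket 2 empty → new chain.
Insert 747: h=3, bucket 3 nonempty → append to chain.
Insert 724: h=4, bucket 4 nonempty → append to chain.
Insert 471: h=3, bucket 3 nonempty → append to chain.
Final buckets:
0: .
1: .
2: 986
3: 135 -> 747 -> 471
4: 256 -> 856 -> 724
5: 89
6: 186
7: 703
8: .
9: .
10: 82
11: .

3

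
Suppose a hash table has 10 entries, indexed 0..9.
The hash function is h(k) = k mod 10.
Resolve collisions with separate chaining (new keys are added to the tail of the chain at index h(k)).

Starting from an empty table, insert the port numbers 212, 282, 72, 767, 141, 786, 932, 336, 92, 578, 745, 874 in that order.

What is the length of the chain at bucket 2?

5

Insert 212: h=2, bucket 2 empty -> new chain.
Insert 282: h=2, bucket 2 nonempty -> append to chain.
Insert 72: h=2, bucket 2 nonempty -> append to chain.
Insert 767: h=7, bucket 7 empty -> new chain.
Insert 141: h=1, bucket 1 empty -> new chain.
Insert 786: h=6, bucket 6 empty -> new chain.
Insert 932: h=2, bucket 2 nonempty -> append to chain.
Insert 336: h=6, bucket 6 nonempty -> append to chain.
Insert 92: h=2, bucket 2 nonempty -> append to chain.
Insert 578: h=8, bucket 8 empty -> new chain.
Insert 745: h=5, bucket 5 empty -> new chain.
Insert 874: h=4, bucket 4 empty -> new chain.
Final buckets:
0: —
1: 141
2: 212 -> 282 -> 72 -> 932 -> 92
3: —
4: 874
5: 745
6: 786 -> 336
7: 767
8: 578
9: —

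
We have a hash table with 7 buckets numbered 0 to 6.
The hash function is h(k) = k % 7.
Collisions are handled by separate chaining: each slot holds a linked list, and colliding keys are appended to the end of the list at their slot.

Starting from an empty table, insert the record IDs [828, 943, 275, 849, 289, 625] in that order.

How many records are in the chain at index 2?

828 -> bucket 2
943 -> bucket 5
275 -> bucket 2 (collision)
849 -> bucket 2 (collision)
289 -> bucket 2 (collision)
625 -> bucket 2 (collision)
Final buckets:
0: .
1: .
2: 828 -> 275 -> 849 -> 289 -> 625
3: .
4: .
5: 943
6: .

5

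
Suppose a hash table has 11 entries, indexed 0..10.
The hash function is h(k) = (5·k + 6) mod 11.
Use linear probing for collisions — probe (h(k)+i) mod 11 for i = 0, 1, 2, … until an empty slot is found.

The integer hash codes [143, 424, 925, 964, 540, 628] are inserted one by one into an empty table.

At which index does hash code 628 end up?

2

Insert 143: h=6, slot 6 empty => index 6.
Insert 424: h=3, slot 3 empty => index 3.
Insert 925: h=0, slot 0 empty => index 0.
Insert 964: h=8, slot 8 empty => index 8.
Insert 540: h=0, slot 0 occupied => index 1.
Insert 628: h=0, slots 0,1 occupied => index 2.
Table: [925, 540, 628, 424, ., ., 143, ., 964, ., .]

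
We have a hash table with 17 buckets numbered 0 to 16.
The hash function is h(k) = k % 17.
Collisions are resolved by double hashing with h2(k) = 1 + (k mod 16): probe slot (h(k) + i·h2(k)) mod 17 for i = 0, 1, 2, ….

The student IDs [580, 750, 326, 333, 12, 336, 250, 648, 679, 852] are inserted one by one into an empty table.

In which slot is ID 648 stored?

Insert 580: h=2, slot 2 empty -> index 2.
Insert 750: h=2, h2=15, slot 2 occupied -> index 0.
Insert 326: h=3, slot 3 empty -> index 3.
Insert 333: h=10, slot 10 empty -> index 10.
Insert 12: h=12, slot 12 empty -> index 12.
Insert 336: h=13, slot 13 empty -> index 13.
Insert 250: h=12, h2=11, slot 12 occupied -> index 6.
Insert 648: h=2, h2=9, slot 2 occupied -> index 11.
Insert 679: h=16, slot 16 empty -> index 16.
Insert 852: h=2, h2=5, slot 2 occupied -> index 7.
Table: [750, ∅, 580, 326, ∅, ∅, 250, 852, ∅, ∅, 333, 648, 12, 336, ∅, ∅, 679]

11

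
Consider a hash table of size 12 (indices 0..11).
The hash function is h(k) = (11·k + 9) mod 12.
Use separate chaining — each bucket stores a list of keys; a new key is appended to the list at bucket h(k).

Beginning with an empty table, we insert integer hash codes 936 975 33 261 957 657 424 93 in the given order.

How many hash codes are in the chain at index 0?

Insert 936: h=9, bucket 9 empty -> new chain.
Insert 975: h=6, bucket 6 empty -> new chain.
Insert 33: h=0, bucket 0 empty -> new chain.
Insert 261: h=0, bucket 0 nonempty -> append to chain.
Insert 957: h=0, bucket 0 nonempty -> append to chain.
Insert 657: h=0, bucket 0 nonempty -> append to chain.
Insert 424: h=5, bucket 5 empty -> new chain.
Insert 93: h=0, bucket 0 nonempty -> append to chain.
Final buckets:
0: 33 -> 261 -> 957 -> 657 -> 93
1: _
2: _
3: _
4: _
5: 424
6: 975
7: _
8: _
9: 936
10: _
11: _

5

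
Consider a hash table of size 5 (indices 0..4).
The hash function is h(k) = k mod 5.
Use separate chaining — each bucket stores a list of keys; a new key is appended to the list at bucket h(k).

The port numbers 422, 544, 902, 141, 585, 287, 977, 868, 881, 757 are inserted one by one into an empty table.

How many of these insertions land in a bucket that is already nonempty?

422 -> bucket 2
544 -> bucket 4
902 -> bucket 2 (collision)
141 -> bucket 1
585 -> bucket 0
287 -> bucket 2 (collision)
977 -> bucket 2 (collision)
868 -> bucket 3
881 -> bucket 1 (collision)
757 -> bucket 2 (collision)
Final buckets:
0: 585
1: 141 -> 881
2: 422 -> 902 -> 287 -> 977 -> 757
3: 868
4: 544

5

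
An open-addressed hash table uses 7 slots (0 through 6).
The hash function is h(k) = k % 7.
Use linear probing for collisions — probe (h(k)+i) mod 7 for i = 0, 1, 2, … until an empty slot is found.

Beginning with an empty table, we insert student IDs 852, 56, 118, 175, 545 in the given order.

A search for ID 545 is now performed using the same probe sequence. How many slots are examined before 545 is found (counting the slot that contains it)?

Insert 852: h=5, slot 5 empty -> index 5.
Insert 56: h=0, slot 0 empty -> index 0.
Insert 118: h=6, slot 6 empty -> index 6.
Insert 175: h=0, slot 0 occupied -> index 1.
Insert 545: h=6, slots 6,0,1 occupied -> index 2.
Table: [56, 175, 545, -, -, 852, 118]
Lookup 545: h=6, probe 6,0,1,2 → found at 2.

4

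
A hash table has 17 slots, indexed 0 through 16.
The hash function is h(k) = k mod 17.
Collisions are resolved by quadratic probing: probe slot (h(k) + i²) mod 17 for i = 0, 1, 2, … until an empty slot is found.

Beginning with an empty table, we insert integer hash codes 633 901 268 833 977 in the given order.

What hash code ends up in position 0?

Insert 633: h=4, slot 4 empty => index 4.
Insert 901: h=0, slot 0 empty => index 0.
Insert 268: h=13, slot 13 empty => index 13.
Insert 833: h=0, slot 0 occupied => index 1.
Insert 977: h=8, slot 8 empty => index 8.
Table: [901, 833, -, -, 633, -, -, -, 977, -, -, -, -, 268, -, -, -]

901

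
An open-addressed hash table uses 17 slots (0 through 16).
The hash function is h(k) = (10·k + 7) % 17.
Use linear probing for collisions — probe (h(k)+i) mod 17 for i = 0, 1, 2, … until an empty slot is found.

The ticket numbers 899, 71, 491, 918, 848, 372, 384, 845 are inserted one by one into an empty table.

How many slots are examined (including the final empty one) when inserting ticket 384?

Insert 899: h=4, slot 4 empty => index 4.
Insert 71: h=3, slot 3 empty => index 3.
Insert 491: h=4, slot 4 occupied => index 5.
Insert 918: h=7, slot 7 empty => index 7.
Insert 848: h=4, slots 4,5 occupied => index 6.
Insert 372: h=4, slots 4,5,6,7 occupied => index 8.
Insert 384: h=5, slots 5,6,7,8 occupied => index 9.
Insert 845: h=8, slots 8,9 occupied => index 10.
Table: [., ., ., 71, 899, 491, 848, 918, 372, 384, 845, ., ., ., ., ., .]

5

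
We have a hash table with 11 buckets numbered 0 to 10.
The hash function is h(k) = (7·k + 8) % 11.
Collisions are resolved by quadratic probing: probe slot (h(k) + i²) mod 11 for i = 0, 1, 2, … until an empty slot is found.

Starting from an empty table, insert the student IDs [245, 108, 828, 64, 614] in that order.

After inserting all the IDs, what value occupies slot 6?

245 hashes to 7; slot 7 is free => place at 7.
108 hashes to 5; slot 5 is free => place at 5.
828 hashes to 7; 7 taken => place at 8.
64 hashes to 5; 5 taken => place at 6.
614 hashes to 5; 5,6 taken => place at 9.
Table: [_, _, _, _, _, 108, 64, 245, 828, 614, _]

64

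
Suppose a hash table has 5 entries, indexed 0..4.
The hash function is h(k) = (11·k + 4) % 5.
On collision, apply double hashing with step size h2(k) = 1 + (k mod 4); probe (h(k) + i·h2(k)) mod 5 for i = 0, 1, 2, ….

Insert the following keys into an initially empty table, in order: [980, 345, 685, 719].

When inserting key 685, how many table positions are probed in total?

Insert 980: h=4, slot 4 empty => index 4.
Insert 345: h=4, h2=2, slot 4 occupied => index 1.
Insert 685: h=4, h2=2, slots 4,1 occupied => index 3.
Insert 719: h=3, h2=4, slot 3 occupied => index 2.
Table: [∅, 345, 719, 685, 980]

3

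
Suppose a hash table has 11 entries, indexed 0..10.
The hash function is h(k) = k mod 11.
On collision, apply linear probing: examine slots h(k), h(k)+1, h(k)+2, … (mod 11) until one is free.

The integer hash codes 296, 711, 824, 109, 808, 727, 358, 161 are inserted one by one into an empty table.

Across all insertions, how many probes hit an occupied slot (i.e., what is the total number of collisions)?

296: h=10 => slot 10
711: h=7 => slot 7
824: h=10, probe 10,0 => slot 0
109: h=10, probe 10,0,1 => slot 1
808: h=5 => slot 5
727: h=1, probe 1,2 => slot 2
358: h=6 => slot 6
161: h=7, probe 7,8 => slot 8
Table: [824, 109, 727, ∅, ∅, 808, 358, 711, 161, ∅, 296]

5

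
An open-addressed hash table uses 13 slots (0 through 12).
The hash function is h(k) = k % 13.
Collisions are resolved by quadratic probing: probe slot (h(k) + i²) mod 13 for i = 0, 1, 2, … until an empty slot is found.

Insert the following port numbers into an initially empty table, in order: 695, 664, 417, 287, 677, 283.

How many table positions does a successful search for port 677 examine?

4

Insert 695: h=6, slot 6 empty → index 6.
Insert 664: h=1, slot 1 empty → index 1.
Insert 417: h=1, slot 1 occupied → index 2.
Insert 287: h=1, slots 1,2 occupied → index 5.
Insert 677: h=1, slots 1,2,5 occupied → index 10.
Insert 283: h=10, slot 10 occupied → index 11.
Table: [_, 664, 417, _, _, 287, 695, _, _, _, 677, 283, _]
Lookup 677: h=1, probe 1,2,5,10 → found at 10.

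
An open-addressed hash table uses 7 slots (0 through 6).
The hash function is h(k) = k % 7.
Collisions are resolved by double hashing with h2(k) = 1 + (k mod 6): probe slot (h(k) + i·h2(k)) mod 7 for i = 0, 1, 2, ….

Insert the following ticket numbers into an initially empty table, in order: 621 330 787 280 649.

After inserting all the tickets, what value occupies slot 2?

649

621: h=5 -> slot 5
330: h=1 -> slot 1
787: h=3 -> slot 3
280: h=0 -> slot 0
649: h=5, h2=2, probe 5,0,2 -> slot 2
Table: [280, 330, 649, 787, ., 621, .]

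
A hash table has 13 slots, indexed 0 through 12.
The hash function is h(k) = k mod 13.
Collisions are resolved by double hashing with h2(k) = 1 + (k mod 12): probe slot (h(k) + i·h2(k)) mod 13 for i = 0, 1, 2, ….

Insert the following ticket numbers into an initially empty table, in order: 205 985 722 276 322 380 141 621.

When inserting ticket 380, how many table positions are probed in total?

Insert 205: h=10, slot 10 empty -> index 10.
Insert 985: h=10, h2=2, slot 10 occupied -> index 12.
Insert 722: h=7, slot 7 empty -> index 7.
Insert 276: h=3, slot 3 empty -> index 3.
Insert 322: h=10, h2=11, slot 10 occupied -> index 8.
Insert 380: h=3, h2=9, slots 3,12,8 occupied -> index 4.
Insert 141: h=11, slot 11 empty -> index 11.
Insert 621: h=10, h2=10, slots 10,7,4 occupied -> index 1.
Table: [∅, 621, ∅, 276, 380, ∅, ∅, 722, 322, ∅, 205, 141, 985]

4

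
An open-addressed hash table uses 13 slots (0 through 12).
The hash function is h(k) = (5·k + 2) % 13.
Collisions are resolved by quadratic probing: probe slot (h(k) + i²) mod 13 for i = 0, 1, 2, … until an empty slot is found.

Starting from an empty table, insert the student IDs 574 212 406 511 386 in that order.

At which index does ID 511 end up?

Insert 574: h=12, slot 12 empty => index 12.
Insert 212: h=9, slot 9 empty => index 9.
Insert 406: h=4, slot 4 empty => index 4.
Insert 511: h=9, slot 9 occupied => index 10.
Insert 386: h=8, slot 8 empty => index 8.
Table: [—, —, —, —, 406, —, —, —, 386, 212, 511, —, 574]

10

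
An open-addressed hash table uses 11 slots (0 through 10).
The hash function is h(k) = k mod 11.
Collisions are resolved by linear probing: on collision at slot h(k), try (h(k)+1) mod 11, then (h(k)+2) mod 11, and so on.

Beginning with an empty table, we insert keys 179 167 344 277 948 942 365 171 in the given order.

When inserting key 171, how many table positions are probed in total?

4

179 hashes to 3; slot 3 is free → place at 3.
167 hashes to 2; slot 2 is free → place at 2.
344 hashes to 3; 3 taken → place at 4.
277 hashes to 2; 2,3,4 taken → place at 5.
948 hashes to 2; 2,3,4,5 taken → place at 6.
942 hashes to 7; slot 7 is free → place at 7.
365 hashes to 2; 2,3,4,5,6,7 taken → place at 8.
171 hashes to 6; 6,7,8 taken → place at 9.
Table: [_, _, 167, 179, 344, 277, 948, 942, 365, 171, _]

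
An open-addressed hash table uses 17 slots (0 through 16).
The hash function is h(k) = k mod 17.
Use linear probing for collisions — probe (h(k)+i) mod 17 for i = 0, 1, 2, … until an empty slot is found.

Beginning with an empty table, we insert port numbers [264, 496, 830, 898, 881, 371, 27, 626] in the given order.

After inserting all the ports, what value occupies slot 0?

264 hashes to 9; slot 9 is free => place at 9.
496 hashes to 3; slot 3 is free => place at 3.
830 hashes to 14; slot 14 is free => place at 14.
898 hashes to 14; 14 taken => place at 15.
881 hashes to 14; 14,15 taken => place at 16.
371 hashes to 14; 14,15,16 taken => place at 0.
27 hashes to 10; slot 10 is free => place at 10.
626 hashes to 14; 14,15,16,0 taken => place at 1.
Table: [371, 626, _, 496, _, _, _, _, _, 264, 27, _, _, _, 830, 898, 881]

371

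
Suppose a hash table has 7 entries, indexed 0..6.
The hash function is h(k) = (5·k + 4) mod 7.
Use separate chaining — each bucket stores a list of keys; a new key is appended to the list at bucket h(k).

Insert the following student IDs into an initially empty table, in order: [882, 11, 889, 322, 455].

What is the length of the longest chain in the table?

882 -> bucket 4
11 -> bucket 3
889 -> bucket 4 (collision)
322 -> bucket 4 (collision)
455 -> bucket 4 (collision)
Final buckets:
0: -
1: -
2: -
3: 11
4: 882 -> 889 -> 322 -> 455
5: -
6: -

4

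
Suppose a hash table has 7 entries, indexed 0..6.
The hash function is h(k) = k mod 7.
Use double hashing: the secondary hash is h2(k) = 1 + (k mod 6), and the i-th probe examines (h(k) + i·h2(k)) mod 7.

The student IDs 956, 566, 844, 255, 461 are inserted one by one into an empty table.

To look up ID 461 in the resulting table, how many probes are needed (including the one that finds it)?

956 hashes to 4; slot 4 is free => place at 4.
566 hashes to 6; slot 6 is free => place at 6.
844 hashes to 4, h2=5; 4 taken => place at 2.
255 hashes to 3; slot 3 is free => place at 3.
461 hashes to 6, h2=6; 6 taken => place at 5.
Table: [., ., 844, 255, 956, 461, 566]
Lookup 461: h=6, h2=6, probe 6,5 → found at 5.

2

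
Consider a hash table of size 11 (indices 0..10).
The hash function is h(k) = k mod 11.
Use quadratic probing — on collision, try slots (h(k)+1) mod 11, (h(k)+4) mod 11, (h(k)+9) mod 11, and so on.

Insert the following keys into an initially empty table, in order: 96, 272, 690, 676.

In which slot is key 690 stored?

Insert 96: h=8, slot 8 empty → index 8.
Insert 272: h=8, slot 8 occupied → index 9.
Insert 690: h=8, slots 8,9 occupied → index 1.
Insert 676: h=5, slot 5 empty → index 5.
Table: [—, 690, —, —, —, 676, —, —, 96, 272, —]

1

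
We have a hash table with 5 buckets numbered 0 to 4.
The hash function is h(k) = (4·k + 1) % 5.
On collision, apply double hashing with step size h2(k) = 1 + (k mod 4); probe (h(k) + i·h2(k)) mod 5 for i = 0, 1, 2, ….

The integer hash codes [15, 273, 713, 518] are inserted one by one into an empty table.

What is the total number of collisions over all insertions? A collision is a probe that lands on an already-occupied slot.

3

15: h=1 -> slot 1
273: h=3 -> slot 3
713: h=3, h2=2, probe 3,0 -> slot 0
518: h=3, h2=3, probe 3,1,4 -> slot 4
Table: [713, 15, -, 273, 518]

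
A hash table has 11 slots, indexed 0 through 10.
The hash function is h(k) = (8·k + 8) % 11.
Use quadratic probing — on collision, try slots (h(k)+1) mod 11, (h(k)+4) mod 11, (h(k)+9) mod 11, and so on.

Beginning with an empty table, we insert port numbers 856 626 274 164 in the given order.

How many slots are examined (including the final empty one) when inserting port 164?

Insert 856: h=3, slot 3 empty => index 3.
Insert 626: h=0, slot 0 empty => index 0.
Insert 274: h=0, slot 0 occupied => index 1.
Insert 164: h=0, slots 0,1 occupied => index 4.
Table: [626, 274, _, 856, 164, _, _, _, _, _, _]

3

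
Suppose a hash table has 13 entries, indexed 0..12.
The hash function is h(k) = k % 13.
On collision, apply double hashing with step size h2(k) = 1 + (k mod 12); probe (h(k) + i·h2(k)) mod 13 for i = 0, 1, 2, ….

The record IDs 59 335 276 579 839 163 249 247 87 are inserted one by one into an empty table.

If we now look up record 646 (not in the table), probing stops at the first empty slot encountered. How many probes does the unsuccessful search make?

Insert 59: h=7, slot 7 empty -> index 7.
Insert 335: h=10, slot 10 empty -> index 10.
Insert 276: h=3, slot 3 empty -> index 3.
Insert 579: h=7, h2=4, slot 7 occupied -> index 11.
Insert 839: h=7, h2=12, slot 7 occupied -> index 6.
Insert 163: h=7, h2=8, slot 7 occupied -> index 2.
Insert 249: h=2, h2=10, slot 2 occupied -> index 12.
Insert 247: h=0, slot 0 empty -> index 0.
Insert 87: h=9, slot 9 empty -> index 9.
Table: [247, ∅, 163, 276, ∅, ∅, 839, 59, ∅, 87, 335, 579, 249]
Lookup 646: h=9, h2=11, probe 9,7,5 → slot 5 empty, not found.

3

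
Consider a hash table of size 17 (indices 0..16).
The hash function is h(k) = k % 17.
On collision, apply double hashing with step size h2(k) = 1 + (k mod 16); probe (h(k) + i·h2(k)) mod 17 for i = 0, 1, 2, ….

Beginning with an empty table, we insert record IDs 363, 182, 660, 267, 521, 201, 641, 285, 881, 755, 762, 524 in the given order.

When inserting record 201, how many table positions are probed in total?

363 hashes to 6; slot 6 is free => place at 6.
182 hashes to 12; slot 12 is free => place at 12.
660 hashes to 14; slot 14 is free => place at 14.
267 hashes to 12, h2=12; 12 taken => place at 7.
521 hashes to 11; slot 11 is free => place at 11.
201 hashes to 14, h2=10; 14,7 taken => place at 0.
641 hashes to 12, h2=2; 12,14 taken => place at 16.
285 hashes to 13; slot 13 is free => place at 13.
881 hashes to 14, h2=2; 14,16 taken => place at 1.
755 hashes to 7, h2=4; 7,11 taken => place at 15.
762 hashes to 14, h2=11; 14 taken => place at 8.
524 hashes to 14, h2=13; 14 taken => place at 10.
Table: [201, 881, —, —, —, —, 363, 267, 762, —, 524, 521, 182, 285, 660, 755, 641]

3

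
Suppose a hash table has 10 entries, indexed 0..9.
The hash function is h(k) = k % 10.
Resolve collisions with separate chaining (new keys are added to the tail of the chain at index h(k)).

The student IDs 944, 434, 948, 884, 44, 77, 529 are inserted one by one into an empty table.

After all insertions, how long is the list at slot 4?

Insert 944: h=4, bucket 4 empty -> new chain.
Insert 434: h=4, bucket 4 nonempty -> append to chain.
Insert 948: h=8, bucket 8 empty -> new chain.
Insert 884: h=4, bucket 4 nonempty -> append to chain.
Insert 44: h=4, bucket 4 nonempty -> append to chain.
Insert 77: h=7, bucket 7 empty -> new chain.
Insert 529: h=9, bucket 9 empty -> new chain.
Final buckets:
0: _
1: _
2: _
3: _
4: 944 -> 434 -> 884 -> 44
5: _
6: _
7: 77
8: 948
9: 529

4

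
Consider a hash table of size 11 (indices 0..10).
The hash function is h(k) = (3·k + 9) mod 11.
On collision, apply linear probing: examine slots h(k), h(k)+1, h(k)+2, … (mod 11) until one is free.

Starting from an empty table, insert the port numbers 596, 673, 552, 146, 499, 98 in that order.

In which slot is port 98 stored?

8

596 hashes to 4; slot 4 is free => place at 4.
673 hashes to 4; 4 taken => place at 5.
552 hashes to 4; 4,5 taken => place at 6.
146 hashes to 7; slot 7 is free => place at 7.
499 hashes to 10; slot 10 is free => place at 10.
98 hashes to 6; 6,7 taken => place at 8.
Table: [∅, ∅, ∅, ∅, 596, 673, 552, 146, 98, ∅, 499]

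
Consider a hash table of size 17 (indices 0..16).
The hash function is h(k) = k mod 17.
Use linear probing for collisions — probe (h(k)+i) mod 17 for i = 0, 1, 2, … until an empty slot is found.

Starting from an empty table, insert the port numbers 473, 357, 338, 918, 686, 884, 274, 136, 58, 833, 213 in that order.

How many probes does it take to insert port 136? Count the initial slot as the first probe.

Insert 473: h=14, slot 14 empty -> index 14.
Insert 357: h=0, slot 0 empty -> index 0.
Insert 338: h=15, slot 15 empty -> index 15.
Insert 918: h=0, slot 0 occupied -> index 1.
Insert 686: h=6, slot 6 empty -> index 6.
Insert 884: h=0, slots 0,1 occupied -> index 2.
Insert 274: h=2, slot 2 occupied -> index 3.
Insert 136: h=0, slots 0,1,2,3 occupied -> index 4.
Insert 58: h=7, slot 7 empty -> index 7.
Insert 833: h=0, slots 0,1,2,3,4 occupied -> index 5.
Insert 213: h=9, slot 9 empty -> index 9.
Table: [357, 918, 884, 274, 136, 833, 686, 58, —, 213, —, —, —, —, 473, 338, —]

5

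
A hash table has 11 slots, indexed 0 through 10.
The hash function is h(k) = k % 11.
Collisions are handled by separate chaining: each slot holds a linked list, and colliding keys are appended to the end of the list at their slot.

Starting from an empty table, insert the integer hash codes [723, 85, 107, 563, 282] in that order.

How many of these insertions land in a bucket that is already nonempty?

2

Insert 723: h=8, bucket 8 empty -> new chain.
Insert 85: h=8, bucket 8 nonempty -> append to chain.
Insert 107: h=8, bucket 8 nonempty -> append to chain.
Insert 563: h=2, bucket 2 empty -> new chain.
Insert 282: h=7, bucket 7 empty -> new chain.
Final buckets:
0: -
1: -
2: 563
3: -
4: -
5: -
6: -
7: 282
8: 723 -> 85 -> 107
9: -
10: -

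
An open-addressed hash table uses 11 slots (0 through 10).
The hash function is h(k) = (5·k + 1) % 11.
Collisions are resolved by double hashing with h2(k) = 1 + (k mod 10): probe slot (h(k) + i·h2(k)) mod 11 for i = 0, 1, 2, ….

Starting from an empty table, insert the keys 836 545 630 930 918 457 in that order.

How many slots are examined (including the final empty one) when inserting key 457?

836: h=1 → slot 1
545: h=9 → slot 9
630: h=5 → slot 5
930: h=9, h2=1, probe 9,10 → slot 10
918: h=4 → slot 4
457: h=9, h2=8, probe 9,6 → slot 6
Table: [., 836, ., ., 918, 630, 457, ., ., 545, 930]

2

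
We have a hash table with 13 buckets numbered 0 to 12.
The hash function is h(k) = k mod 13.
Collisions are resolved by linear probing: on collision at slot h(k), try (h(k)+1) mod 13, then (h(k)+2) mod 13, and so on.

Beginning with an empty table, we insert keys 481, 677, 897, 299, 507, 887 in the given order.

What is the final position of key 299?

3

481 hashes to 0; slot 0 is free -> place at 0.
677 hashes to 1; slot 1 is free -> place at 1.
897 hashes to 0; 0,1 taken -> place at 2.
299 hashes to 0; 0,1,2 taken -> place at 3.
507 hashes to 0; 0,1,2,3 taken -> place at 4.
887 hashes to 3; 3,4 taken -> place at 5.
Table: [481, 677, 897, 299, 507, 887, —, —, —, —, —, —, —]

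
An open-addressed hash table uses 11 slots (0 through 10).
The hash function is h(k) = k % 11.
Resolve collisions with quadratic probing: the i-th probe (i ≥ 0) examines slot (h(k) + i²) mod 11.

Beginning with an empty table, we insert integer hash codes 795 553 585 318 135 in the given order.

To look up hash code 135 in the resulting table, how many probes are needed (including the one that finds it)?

3

795: h=3 -> slot 3
553: h=3, probe 3,4 -> slot 4
585: h=2 -> slot 2
318: h=10 -> slot 10
135: h=3, probe 3,4,7 -> slot 7
Table: [-, -, 585, 795, 553, -, -, 135, -, -, 318]
Lookup 135: h=3, probe 3,4,7 → found at 7.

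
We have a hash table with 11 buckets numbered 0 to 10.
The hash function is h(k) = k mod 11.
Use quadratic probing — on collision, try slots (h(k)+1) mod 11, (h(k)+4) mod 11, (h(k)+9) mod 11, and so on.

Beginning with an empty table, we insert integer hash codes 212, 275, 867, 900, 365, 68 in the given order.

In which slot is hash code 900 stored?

10

212 hashes to 3; slot 3 is free => place at 3.
275 hashes to 0; slot 0 is free => place at 0.
867 hashes to 9; slot 9 is free => place at 9.
900 hashes to 9; 9 taken => place at 10.
365 hashes to 2; slot 2 is free => place at 2.
68 hashes to 2; 2,3 taken => place at 6.
Table: [275, -, 365, 212, -, -, 68, -, -, 867, 900]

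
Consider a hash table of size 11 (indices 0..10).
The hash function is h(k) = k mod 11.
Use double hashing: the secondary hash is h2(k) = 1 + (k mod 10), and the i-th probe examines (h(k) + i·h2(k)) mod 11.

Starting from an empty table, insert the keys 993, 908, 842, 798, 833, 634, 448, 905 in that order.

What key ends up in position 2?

993: h=3 -> slot 3
908: h=6 -> slot 6
842: h=6, h2=3, probe 6,9 -> slot 9
798: h=6, h2=9, probe 6,4 -> slot 4
833: h=8 -> slot 8
634: h=7 -> slot 7
448: h=8, h2=9, probe 8,6,4,2 -> slot 2
905: h=3, h2=6, probe 3,9,4,10 -> slot 10
Table: [_, _, 448, 993, 798, _, 908, 634, 833, 842, 905]

448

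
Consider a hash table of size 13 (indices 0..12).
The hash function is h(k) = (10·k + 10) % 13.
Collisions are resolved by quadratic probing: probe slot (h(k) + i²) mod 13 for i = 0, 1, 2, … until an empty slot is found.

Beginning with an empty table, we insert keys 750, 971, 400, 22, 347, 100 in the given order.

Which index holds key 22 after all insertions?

750 hashes to 9; slot 9 is free → place at 9.
971 hashes to 9; 9 taken → place at 10.
400 hashes to 6; slot 6 is free → place at 6.
22 hashes to 9; 9,10 taken → place at 0.
347 hashes to 9; 9,10,0 taken → place at 5.
100 hashes to 9; 9,10,0,5 taken → place at 12.
Table: [22, -, -, -, -, 347, 400, -, -, 750, 971, -, 100]

0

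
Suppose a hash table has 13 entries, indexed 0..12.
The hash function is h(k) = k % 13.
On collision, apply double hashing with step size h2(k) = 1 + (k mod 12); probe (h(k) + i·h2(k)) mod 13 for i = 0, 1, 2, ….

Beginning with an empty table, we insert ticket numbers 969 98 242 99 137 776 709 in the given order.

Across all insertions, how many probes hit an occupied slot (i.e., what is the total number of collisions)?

969: h=7 → slot 7
98: h=7, h2=3, probe 7,10 → slot 10
242: h=8 → slot 8
99: h=8, h2=4, probe 8,12 → slot 12
137: h=7, h2=6, probe 7,0 → slot 0
776: h=9 → slot 9
709: h=7, h2=2, probe 7,9,11 → slot 11
Table: [137, ., ., ., ., ., ., 969, 242, 776, 98, 709, 99]

5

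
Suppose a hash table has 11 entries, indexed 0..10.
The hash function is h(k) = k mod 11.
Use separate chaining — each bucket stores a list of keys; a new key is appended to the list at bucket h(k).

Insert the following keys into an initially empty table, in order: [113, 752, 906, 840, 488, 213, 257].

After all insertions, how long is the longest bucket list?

6

113 → bucket 3
752 → bucket 4
906 → bucket 4 (collision)
840 → bucket 4 (collision)
488 → bucket 4 (collision)
213 → bucket 4 (collision)
257 → bucket 4 (collision)
Final buckets:
0: ∅
1: ∅
2: ∅
3: 113
4: 752 -> 906 -> 840 -> 488 -> 213 -> 257
5: ∅
6: ∅
7: ∅
8: ∅
9: ∅
10: ∅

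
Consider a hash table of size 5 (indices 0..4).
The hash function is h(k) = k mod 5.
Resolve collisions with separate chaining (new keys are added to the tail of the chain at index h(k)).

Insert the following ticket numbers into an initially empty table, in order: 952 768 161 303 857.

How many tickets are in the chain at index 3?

Insert 952: h=2, bucket 2 empty -> new chain.
Insert 768: h=3, bucket 3 empty -> new chain.
Insert 161: h=1, bucket 1 empty -> new chain.
Insert 303: h=3, bucket 3 nonempty -> append to chain.
Insert 857: h=2, bucket 2 nonempty -> append to chain.
Final buckets:
0: _
1: 161
2: 952 -> 857
3: 768 -> 303
4: _

2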